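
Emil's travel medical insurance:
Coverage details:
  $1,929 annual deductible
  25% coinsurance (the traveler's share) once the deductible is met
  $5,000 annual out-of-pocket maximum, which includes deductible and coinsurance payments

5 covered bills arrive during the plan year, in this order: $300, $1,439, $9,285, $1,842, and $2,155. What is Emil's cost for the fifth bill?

Claim 1 ($300): fully absorbed by the deductible. Cost to traveler: $300. OOP to date $300.
Claim 2 ($1,439): fully absorbed by the deductible. Cost to traveler: $1,439. OOP to date $1,739.
Claim 3 ($9,285): $190 to deductible, leaving $9,095; traveler's 25% is $2,273.75. Cost to traveler: $2,463.75. OOP to date $4,202.75.
Claim 4 ($1,842): deductible already satisfied, so traveler's share is 25% × $1,842 = $460.50. Traveler pays $460.50; OOP now $4,663.25.
Claim 5 ($2,155): deductible met; 25% of $2,155 = $538.75. Adding that to $4,663.25 gives $5,202, past the $5,000 cap; traveler pays only $5,000 − $4,663.25 = $336.75.

$336.75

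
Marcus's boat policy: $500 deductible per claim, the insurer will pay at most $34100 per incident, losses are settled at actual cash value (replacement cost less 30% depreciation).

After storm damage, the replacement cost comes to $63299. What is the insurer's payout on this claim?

At 30% depreciation, ACV = $63299 − $18989.70 = $44309.30.
Less the $500 deductible: $44309.30 − $500 = $43809.30.
The $34100 per-incident cap binds; insurer pays $34100.

$34100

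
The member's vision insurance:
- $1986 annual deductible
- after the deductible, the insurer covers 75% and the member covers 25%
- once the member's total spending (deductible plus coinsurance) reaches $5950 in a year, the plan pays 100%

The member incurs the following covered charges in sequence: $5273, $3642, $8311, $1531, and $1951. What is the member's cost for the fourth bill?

$154

Claim 1 — $5273: deductible takes $1986, $3287 remains; coinsurance $3287 × 25% = $821.75. Member owes $2807.75 (running OOP $2807.75).
Claim 2 — $3642: 25% coinsurance on $3642 = $910.50. Member owes $910.50 (running OOP $3718.25).
Claim 3 — $8311: 25% coinsurance on $8311 = $2077.75. Cost to member: $2077.75. OOP to date $5796.
Claim 4 — $1531: deductible already satisfied, so member's share is 25% × $1531 = $382.75. OOP would hit $6178.75 > $5950, so the cap limits the member to $5950 − $5796 = $154.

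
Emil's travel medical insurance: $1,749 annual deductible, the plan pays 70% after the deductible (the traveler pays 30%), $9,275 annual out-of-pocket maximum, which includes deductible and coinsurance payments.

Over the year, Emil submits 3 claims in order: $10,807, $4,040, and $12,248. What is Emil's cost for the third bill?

$3,596.60

#1 ($10,807): $1,749 to deductible, leaving $9,058; traveler's 30% is $2,717.40. Traveler owes $4,466.40 (running OOP $4,466.40).
#2 ($4,040): 30% coinsurance on $4,040 = $1,212. Traveler owes $1,212 (running OOP $5,678.40).
#3 ($12,248): 30% coinsurance on $12,248 = $3,674.40. Adding that to $5,678.40 gives $9,352.80, past the $9,275 cap; traveler pays only $9,275 − $5,678.40 = $3,596.60.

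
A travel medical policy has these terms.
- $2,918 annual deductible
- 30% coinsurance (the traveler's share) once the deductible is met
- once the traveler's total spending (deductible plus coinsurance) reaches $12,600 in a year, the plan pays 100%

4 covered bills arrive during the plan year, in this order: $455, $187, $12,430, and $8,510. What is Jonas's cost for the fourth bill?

$2,553

#1 ($455): all of it applies to the deductible. Cost to traveler: $455. OOP to date $455.
#2 ($187): all of it applies to the deductible. Traveler pays $187; OOP now $642.
#3 ($12,430): $2,276 to deductible, leaving $10,154; coinsurance $10,154 × 30% = $3,046.20. Cost to traveler: $5,322.20. OOP to date $5,964.20.
#4 ($8,510): deductible already satisfied, so traveler's share is 30% × $8,510 = $2,553. Cost to traveler: $2,553. OOP to date $8,517.20.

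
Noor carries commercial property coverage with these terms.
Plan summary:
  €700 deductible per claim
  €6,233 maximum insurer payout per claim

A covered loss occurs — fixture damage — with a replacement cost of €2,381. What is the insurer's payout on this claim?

Subtract the deductible: €2,381 − €700 = €1,681.
€1,681 ≤ €6,233, so the limit doesn't bind; insurer pays €1,681.

€1,681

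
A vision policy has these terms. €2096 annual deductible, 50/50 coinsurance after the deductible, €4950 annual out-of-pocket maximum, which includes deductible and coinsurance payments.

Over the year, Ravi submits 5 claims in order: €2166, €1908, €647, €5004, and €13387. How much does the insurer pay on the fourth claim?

Bill 1, €2166: €2096 to deductible, leaving €70; 50% of €70 = €35. Cost to member: €2131. OOP to date €2131. Insurer: €2166 − €2131 = €35.
Bill 2, €1908: deductible already satisfied, so member's share is 50% × €1908 = €954. Member pays €954; OOP now €3085. Plan pays €1908 − €954 = €954.
Bill 3, €647: deductible met; 50% of €647 = €323.50. Member owes €323.50 (running OOP €3408.50). Insurer: €647 − €323.50 = €323.50.
Bill 4, €5004: 50% coinsurance on €5004 = €2502. OOP would hit €5910.50 > €4950, so the cap limits the member to €4950 − €3408.50 = €1541.50. Plan pays €5004 − €1541.50 = €3462.50.

€3462.50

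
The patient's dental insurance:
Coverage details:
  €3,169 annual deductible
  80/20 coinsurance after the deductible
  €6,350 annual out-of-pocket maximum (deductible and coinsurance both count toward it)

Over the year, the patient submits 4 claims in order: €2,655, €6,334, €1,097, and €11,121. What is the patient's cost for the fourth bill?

€1,797.60

Claim 1 — €2,655: all of it applies to the deductible. Patient pays €2,655; OOP now €2,655.
Claim 2 — €6,334: deductible takes €514, €5,820 remains; 20% of €5,820 = €1,164. Patient pays €1,678; OOP now €4,333.
Claim 3 — €1,097: 20% coinsurance on €1,097 = €219.40. Cost to patient: €219.40. OOP to date €4,552.40.
Claim 4 — €11,121: 20% coinsurance on €11,121 = €2,224.20. OOP would hit €6,776.60 > €6,350, so the cap limits the patient to €6,350 − €4,552.40 = €1,797.60.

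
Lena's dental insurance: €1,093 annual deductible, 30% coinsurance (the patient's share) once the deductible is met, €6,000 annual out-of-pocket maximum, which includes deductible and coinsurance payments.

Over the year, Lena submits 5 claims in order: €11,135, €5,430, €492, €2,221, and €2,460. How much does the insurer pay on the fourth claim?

Claim 1 (€11,135): deductible takes €1,093, €10,042 remains; coinsurance €10,042 × 30% = €3,012.60. Patient pays €4,105.60; OOP now €4,105.60. Insurer: €11,135 − €4,105.60 = €7,029.40.
Claim 2 (€5,430): 30% coinsurance on €5,430 = €1,629. Patient pays €1,629; OOP now €5,734.60. Insurer: €5,430 − €1,629 = €3,801.
Claim 3 (€492): deductible met; 30% of €492 = €147.60. Patient owes €147.60 (running OOP €5,882.20). Insurer: €492 − €147.60 = €344.40.
Claim 4 (€2,221): deductible met; 30% of €2,221 = €666.30. OOP would hit €6,548.50 > €6,000, so the cap limits the patient to €6,000 − €5,882.20 = €117.80. Plan pays €2,221 − €117.80 = €2,103.20.

€2,103.20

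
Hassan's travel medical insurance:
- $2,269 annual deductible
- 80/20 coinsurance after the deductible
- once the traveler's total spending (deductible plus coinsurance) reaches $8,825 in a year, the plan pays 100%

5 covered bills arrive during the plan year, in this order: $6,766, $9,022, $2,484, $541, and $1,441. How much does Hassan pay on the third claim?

$496.80

Bill 1, $6,766: deductible takes $2,269, $4,497 remains; coinsurance $4,497 × 20% = $899.40. Cost to traveler: $3,168.40. OOP to date $3,168.40.
Bill 2, $9,022: 20% coinsurance on $9,022 = $1,804.40. Cost to traveler: $1,804.40. OOP to date $4,972.80.
Bill 3, $2,484: 20% coinsurance on $2,484 = $496.80. Cost to traveler: $496.80. OOP to date $5,469.60.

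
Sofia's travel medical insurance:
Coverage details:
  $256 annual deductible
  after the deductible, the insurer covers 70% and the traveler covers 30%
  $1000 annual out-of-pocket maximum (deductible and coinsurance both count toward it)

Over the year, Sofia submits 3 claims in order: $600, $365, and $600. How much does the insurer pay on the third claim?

$420

Bill 1, $600: deductible takes $256, $344 remains; traveler's 30% is $103.20. Traveler owes $359.20 (running OOP $359.20). Plan pays $600 − $359.20 = $240.80.
Bill 2, $365: deductible already satisfied, so traveler's share is 30% × $365 = $109.50. Cost to traveler: $109.50. OOP to date $468.70. Plan pays $365 − $109.50 = $255.50.
Bill 3, $600: deductible already satisfied, so traveler's share is 30% × $600 = $180. Traveler owes $180 (running OOP $648.70). Insurer: $600 − $180 = $420.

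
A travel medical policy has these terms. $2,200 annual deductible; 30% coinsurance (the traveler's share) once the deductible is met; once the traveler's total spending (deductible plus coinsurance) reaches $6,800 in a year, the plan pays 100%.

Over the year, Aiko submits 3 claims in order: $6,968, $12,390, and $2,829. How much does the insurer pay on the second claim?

Bill 1, $6,968: deductible takes $2,200, $4,768 remains; traveler's 30% is $1,430.40. Traveler pays $3,630.40; OOP now $3,630.40. Plan pays $6,968 − $3,630.40 = $3,337.60.
Bill 2, $12,390: deductible already satisfied, so traveler's share is 30% × $12,390 = $3,717. OOP would hit $7,347.40 > $6,800, so the cap limits the traveler to $6,800 − $3,630.40 = $3,169.60. Plan pays $12,390 − $3,169.60 = $9,220.40.

$9,220.40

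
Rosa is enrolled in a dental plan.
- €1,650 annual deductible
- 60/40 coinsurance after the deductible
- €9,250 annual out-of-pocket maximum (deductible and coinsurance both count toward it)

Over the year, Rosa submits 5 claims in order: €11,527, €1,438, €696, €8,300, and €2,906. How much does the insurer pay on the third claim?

€417.60

Claim 1 — €11,527: €1,650 to deductible, leaving €9,877; coinsurance €9,877 × 40% = €3,950.80. Cost to patient: €5,600.80. OOP to date €5,600.80. Plan pays €11,527 − €5,600.80 = €5,926.20.
Claim 2 — €1,438: 40% coinsurance on €1,438 = €575.20. Cost to patient: €575.20. OOP to date €6,176. Plan pays €1,438 − €575.20 = €862.80.
Claim 3 — €696: deductible already satisfied, so patient's share is 40% × €696 = €278.40. Cost to patient: €278.40. OOP to date €6,454.40. Insurer: €696 − €278.40 = €417.60.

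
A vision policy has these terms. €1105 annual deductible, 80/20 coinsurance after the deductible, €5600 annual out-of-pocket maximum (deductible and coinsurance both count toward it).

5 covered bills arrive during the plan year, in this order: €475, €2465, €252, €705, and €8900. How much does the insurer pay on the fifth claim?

Claim 1 (€475): all of it applies to the deductible. Member owes €475 (running OOP €475). Insurer: €475 − €475 = €0.
Claim 2 (€2465): €630 finishes the deductible; €1835 goes to coinsurance; 20% of €1835 = €367. Cost to member: €997. OOP to date €1472. Insurer: €2465 − €997 = €1468.
Claim 3 (€252): deductible already satisfied, so member's share is 20% × €252 = €50.40. Member owes €50.40 (running OOP €1522.40). Plan pays €252 − €50.40 = €201.60.
Claim 4 (€705): 20% coinsurance on €705 = €141. Member pays €141; OOP now €1663.40. Plan pays €705 − €141 = €564.
Claim 5 (€8900): deductible already satisfied, so member's share is 20% × €8900 = €1780. Member pays €1780; OOP now €3443.40. Plan pays €8900 − €1780 = €7120.

€7120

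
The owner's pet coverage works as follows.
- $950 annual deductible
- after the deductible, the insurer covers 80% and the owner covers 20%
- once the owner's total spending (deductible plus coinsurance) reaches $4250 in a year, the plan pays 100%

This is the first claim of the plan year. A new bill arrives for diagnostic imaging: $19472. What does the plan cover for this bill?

Deductible not yet touched, so the first $950 of the bill goes to the deductible.
The remaining $18522 (= $19472 − $950) moves to coinsurance.
20% of $18522 = $3704.40 falls to the owner.
So the owner owes $950 + $3704.40 = $4654.40 before any cap.
That would bring total out-of-pocket to $4654.40, past the $4250 cap. The owner is capped at $4250 − $0 = $4250 on this claim.
The plan picks up $19472 − $4250 = $15222.

$15222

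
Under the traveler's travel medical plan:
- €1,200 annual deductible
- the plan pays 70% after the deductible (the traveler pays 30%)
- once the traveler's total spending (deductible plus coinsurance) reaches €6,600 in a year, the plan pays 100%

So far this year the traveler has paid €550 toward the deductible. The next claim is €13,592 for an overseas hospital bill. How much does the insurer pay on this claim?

Deductible still to meet: €1,200 − €550 = €650.
The remaining €12,942 (= €13,592 − €650) moves to coinsurance.
Traveler's 30% share of €12,942 is €3,882.60.
That puts the traveler's cost at €650 + €3,882.60 = €4,532.60 before any cap.
Total out-of-pocket so far would be €550 + €4,532.60 = €5,082.60, below the €6,600 cap — no reduction.
Insurer pays the balance: €13,592 − €4,532.60 = €9,059.40.

€9,059.40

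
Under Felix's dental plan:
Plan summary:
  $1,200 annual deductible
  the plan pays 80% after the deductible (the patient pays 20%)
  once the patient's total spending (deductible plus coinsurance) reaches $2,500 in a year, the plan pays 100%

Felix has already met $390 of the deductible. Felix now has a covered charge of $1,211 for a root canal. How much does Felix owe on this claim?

Deductible still to meet: $1,200 − $390 = $810.
After the $810 deductible portion, $1,211 − $810 = $401 is subject to coinsurance.
Coinsurance: $401 × 20% = $80.20.
Patient responsibility before any cap: $810 + $80.20 = $890.20.
Total out-of-pocket so far would be $390 + $890.20 = $1,280.20, below the $2,500 cap — no reduction.

$890.20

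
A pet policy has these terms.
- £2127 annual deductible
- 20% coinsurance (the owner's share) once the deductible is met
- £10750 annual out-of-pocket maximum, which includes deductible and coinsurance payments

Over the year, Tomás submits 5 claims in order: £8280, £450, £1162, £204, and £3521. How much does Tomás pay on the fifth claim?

Bill 1, £8280: £2127 to deductible, leaving £6153; owner's 20% is £1230.60. Owner pays £3357.60; OOP now £3357.60.
Bill 2, £450: 20% coinsurance on £450 = £90. Cost to owner: £90. OOP to date £3447.60.
Bill 3, £1162: deductible already satisfied, so owner's share is 20% × £1162 = £232.40. Cost to owner: £232.40. OOP to date £3680.
Bill 4, £204: deductible already satisfied, so owner's share is 20% × £204 = £40.80. Cost to owner: £40.80. OOP to date £3720.80.
Bill 5, £3521: deductible already satisfied, so owner's share is 20% × £3521 = £704.20. Owner owes £704.20 (running OOP £4425).

£704.20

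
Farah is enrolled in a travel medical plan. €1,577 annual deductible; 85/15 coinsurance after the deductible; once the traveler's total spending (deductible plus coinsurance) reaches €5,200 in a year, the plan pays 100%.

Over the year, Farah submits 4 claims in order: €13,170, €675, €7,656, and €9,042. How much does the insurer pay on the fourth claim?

€8,407.60

Claim 1 (€13,170): deductible takes €1,577, €11,593 remains; 15% of €11,593 = €1,738.95. Traveler pays €3,315.95; OOP now €3,315.95. Plan pays €13,170 − €3,315.95 = €9,854.05.
Claim 2 (€675): deductible met; 15% of €675 = €101.25. Traveler owes €101.25 (running OOP €3,417.20). Insurer: €675 − €101.25 = €573.75.
Claim 3 (€7,656): deductible already satisfied, so traveler's share is 15% × €7,656 = €1,148.40. Traveler pays €1,148.40; OOP now €4,565.60. Insurer: €7,656 − €1,148.40 = €6,507.60.
Claim 4 (€9,042): 15% coinsurance on €9,042 = €1,356.30. That would push OOP to €5,921.90, over the €5,200 cap, so traveler pays €5,200 − €4,565.60 = €634.40. Plan pays €9,042 − €634.40 = €8,407.60.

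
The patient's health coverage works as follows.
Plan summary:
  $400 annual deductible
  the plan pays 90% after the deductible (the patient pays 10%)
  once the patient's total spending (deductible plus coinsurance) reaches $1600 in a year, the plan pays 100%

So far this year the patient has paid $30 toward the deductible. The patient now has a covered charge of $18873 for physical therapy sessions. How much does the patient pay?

$1570

Remaining deductible: $400 − $30 = $370.
That leaves $18873 − $370 = $18503 for coinsurance.
Patient's 10% share of $18503 is $1850.30.
So the patient owes $370 + $1850.30 = $2220.30 before any cap.
Adding $2220.30 to the $30 already spent would give $2250.30, which exceeds the $1600 cap; the patient pays just $1600 − $30 = $1570.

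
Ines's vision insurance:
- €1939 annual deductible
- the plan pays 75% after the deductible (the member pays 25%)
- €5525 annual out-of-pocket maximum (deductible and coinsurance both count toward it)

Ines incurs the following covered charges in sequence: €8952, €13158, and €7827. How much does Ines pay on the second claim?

€1832.75

Bill 1, €8952: €1939 to deductible, leaving €7013; member's 25% is €1753.25. Member pays €3692.25; OOP now €3692.25.
Bill 2, €13158: deductible met; 25% of €13158 = €3289.50. That would push OOP to €6981.75, over the €5525 cap, so member pays €5525 − €3692.25 = €1832.75.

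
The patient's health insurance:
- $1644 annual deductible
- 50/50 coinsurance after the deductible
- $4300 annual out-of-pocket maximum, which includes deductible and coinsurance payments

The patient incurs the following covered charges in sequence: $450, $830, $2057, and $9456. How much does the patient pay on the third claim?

$1210.50

Claim 1 — $450: all of it applies to the deductible. Patient owes $450 (running OOP $450).
Claim 2 — $830: fully absorbed by the deductible. Cost to patient: $830. OOP to date $1280.
Claim 3 — $2057: $364 finishes the deductible; $1693 goes to coinsurance; patient's 50% is $846.50. Patient pays $1210.50; OOP now $2490.50.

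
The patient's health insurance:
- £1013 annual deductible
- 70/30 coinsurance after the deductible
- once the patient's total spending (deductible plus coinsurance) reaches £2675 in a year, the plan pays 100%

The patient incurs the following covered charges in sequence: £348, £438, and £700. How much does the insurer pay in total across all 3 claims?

£331.10

Bill 1, £348: fully absorbed by the deductible. Patient pays £348; OOP now £348. Plan pays £348 − £348 = £0.
Bill 2, £438: fully absorbed by the deductible. Patient owes £438 (running OOP £786). Insurer: £438 − £438 = £0.
Bill 3, £700: £227 to deductible, leaving £473; patient's 30% is £141.90. Cost to patient: £368.90. OOP to date £1154.90. Insurer: £700 − £368.90 = £331.10.
Insurer total = bills − patient's total = £1486 − £1154.90 = £331.10.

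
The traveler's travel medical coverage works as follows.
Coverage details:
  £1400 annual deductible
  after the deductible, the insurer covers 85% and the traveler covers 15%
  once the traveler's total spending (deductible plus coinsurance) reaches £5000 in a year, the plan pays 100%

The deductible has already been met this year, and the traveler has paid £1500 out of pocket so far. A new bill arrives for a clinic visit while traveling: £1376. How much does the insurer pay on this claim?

£1169.60

The deductible is already satisfied, so the full bill goes to coinsurance.
15% of £1376 = £206.40 falls to the traveler.
Year-to-date out-of-pocket becomes £1500 + £206.40 = £1706.40, still under the £5000 maximum, so no cap applies.
Insurer pays the balance: £1376 − £206.40 = £1169.60.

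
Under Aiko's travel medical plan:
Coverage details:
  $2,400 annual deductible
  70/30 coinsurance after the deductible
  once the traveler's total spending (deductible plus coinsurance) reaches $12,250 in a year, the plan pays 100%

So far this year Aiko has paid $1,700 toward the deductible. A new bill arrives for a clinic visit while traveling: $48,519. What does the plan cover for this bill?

Remaining deductible: $2,400 − $1,700 = $700.
The remaining $47,819 (= $48,519 − $700) moves to coinsurance.
Coinsurance: $47,819 × 30% = $14,345.70.
That puts the traveler's cost at $700 + $14,345.70 = $15,045.70 before any cap.
Year-to-date out-of-pocket would reach $1,700 + $15,045.70 = $16,745.70, above the $12,250 maximum, so the traveler pays only $12,250 − $1,700 = $10,550.
The insurer covers the remainder: $48,519 − $10,550 = $37,969.

$37,969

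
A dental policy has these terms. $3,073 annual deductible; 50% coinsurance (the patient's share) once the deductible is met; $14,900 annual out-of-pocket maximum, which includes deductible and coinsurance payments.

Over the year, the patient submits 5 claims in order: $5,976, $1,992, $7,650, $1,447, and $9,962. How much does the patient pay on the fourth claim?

Bill 1, $5,976: $3,073 finishes the deductible; $2,903 goes to coinsurance; coinsurance $2,903 × 50% = $1,451.50. Patient owes $4,524.50 (running OOP $4,524.50).
Bill 2, $1,992: deductible already satisfied, so patient's share is 50% × $1,992 = $996. Cost to patient: $996. OOP to date $5,520.50.
Bill 3, $7,650: deductible met; 50% of $7,650 = $3,825. Patient owes $3,825 (running OOP $9,345.50).
Bill 4, $1,447: deductible already satisfied, so patient's share is 50% × $1,447 = $723.50. Cost to patient: $723.50. OOP to date $10,069.

$723.50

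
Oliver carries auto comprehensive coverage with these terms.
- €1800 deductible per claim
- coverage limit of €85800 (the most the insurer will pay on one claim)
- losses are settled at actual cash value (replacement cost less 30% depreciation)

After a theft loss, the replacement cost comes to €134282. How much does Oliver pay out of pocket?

Actual cash value after 30% depreciation: €134282 × 70% = €93997.40.
Subtract the deductible: €93997.40 − €1800 = €92197.40.
The €85800 per-incident cap binds; insurer pays €85800.
The policyholder bears the rest of the original loss: €134282 − €85800 = €48482.

€48482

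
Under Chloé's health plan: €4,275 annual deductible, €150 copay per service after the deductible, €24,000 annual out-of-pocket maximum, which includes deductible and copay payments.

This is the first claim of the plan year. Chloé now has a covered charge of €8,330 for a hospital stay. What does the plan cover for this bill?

€3,905

Deductible not yet touched, so the first €4,275 of the bill goes to the deductible.
The remaining €4,055 (= €8,330 − €4,275) moves to the copay.
Copay on this service: €150.
That puts the patient's cost at €4,275 + €150 = €4,425 before any cap.
Total out-of-pocket so far would be €0 + €4,425 = €4,425, below the €24,000 cap — no reduction.
The insurer covers the remainder: €8,330 − €4,425 = €3,905.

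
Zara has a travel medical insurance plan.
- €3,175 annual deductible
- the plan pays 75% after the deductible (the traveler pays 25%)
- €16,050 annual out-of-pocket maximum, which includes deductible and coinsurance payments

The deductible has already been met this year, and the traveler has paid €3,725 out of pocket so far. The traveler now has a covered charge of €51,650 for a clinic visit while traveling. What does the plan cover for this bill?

With the deductible met, the entire €51,650 is subject to coinsurance.
Traveler's 25% share of €51,650 is €12,912.50.
Year-to-date out-of-pocket would reach €3,725 + €12,912.50 = €16,637.50, above the €16,050 maximum, so the traveler pays only €16,050 − €3,725 = €12,325.
The plan picks up €51,650 − €12,325 = €39,325.

€39,325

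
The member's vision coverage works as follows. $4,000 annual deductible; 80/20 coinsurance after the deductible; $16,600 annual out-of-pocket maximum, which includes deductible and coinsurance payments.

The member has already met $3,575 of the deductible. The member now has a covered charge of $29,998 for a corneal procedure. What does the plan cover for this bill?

Remaining deductible: $4,000 − $3,575 = $425.
After the $425 deductible portion, $29,998 − $425 = $29,573 is subject to coinsurance.
Coinsurance: $29,573 × 20% = $5,914.60.
Member responsibility before any cap: $425 + $5,914.60 = $6,339.60.
Cumulative spending $3,575 + $6,339.60 = $9,914.60 stays under the $16,600 maximum.
The plan picks up $29,998 − $6,339.60 = $23,658.40.

$23,658.40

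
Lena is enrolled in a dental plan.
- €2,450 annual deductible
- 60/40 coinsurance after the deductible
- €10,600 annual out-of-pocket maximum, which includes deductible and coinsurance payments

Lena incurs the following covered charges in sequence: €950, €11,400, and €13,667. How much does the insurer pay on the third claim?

Claim 1 — €950: entire amount goes to the deductible. Patient pays €950; OOP now €950. Insurer: €950 − €950 = €0.
Claim 2 — €11,400: €1,500 finishes the deductible; €9,900 goes to coinsurance; coinsurance €9,900 × 40% = €3,960. Patient pays €5,460; OOP now €6,410. Insurer: €11,400 − €5,460 = €5,940.
Claim 3 — €13,667: 40% coinsurance on €13,667 = €5,466.80. Adding that to €6,410 gives €11,876.80, past the €10,600 cap; patient pays only €10,600 − €6,410 = €4,190. Insurer: €13,667 − €4,190 = €9,477.

€9,477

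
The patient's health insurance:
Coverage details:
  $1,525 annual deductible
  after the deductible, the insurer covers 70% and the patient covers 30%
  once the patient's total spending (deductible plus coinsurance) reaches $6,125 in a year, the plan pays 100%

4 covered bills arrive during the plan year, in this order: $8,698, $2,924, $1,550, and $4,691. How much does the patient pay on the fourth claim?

$1,105.90

#1 ($8,698): deductible takes $1,525, $7,173 remains; patient's 30% is $2,151.90. Patient pays $3,676.90; OOP now $3,676.90.
#2 ($2,924): deductible already satisfied, so patient's share is 30% × $2,924 = $877.20. Patient pays $877.20; OOP now $4,554.10.
#3 ($1,550): 30% coinsurance on $1,550 = $465. Patient owes $465 (running OOP $5,019.10).
#4 ($4,691): deductible met; 30% of $4,691 = $1,407.30. That would push OOP to $6,426.40, over the $6,125 cap, so patient pays $6,125 − $5,019.10 = $1,105.90.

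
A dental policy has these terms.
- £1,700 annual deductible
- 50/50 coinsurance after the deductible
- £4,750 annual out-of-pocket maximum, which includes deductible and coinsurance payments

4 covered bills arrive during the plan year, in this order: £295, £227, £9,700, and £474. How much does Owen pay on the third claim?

Claim 1 (£295): entire amount goes to the deductible. Cost to patient: £295. OOP to date £295.
Claim 2 (£227): fully absorbed by the deductible. Patient owes £227 (running OOP £522).
Claim 3 (£9,700): £1,178 to deductible, leaving £8,522; coinsurance £8,522 × 50% = £4,261. Together that's £1,178 + £4,261 = £5,439. Adding that to £522 gives £5,961, past the £4,750 cap; patient pays only £4,750 − £522 = £4,228.

£4,228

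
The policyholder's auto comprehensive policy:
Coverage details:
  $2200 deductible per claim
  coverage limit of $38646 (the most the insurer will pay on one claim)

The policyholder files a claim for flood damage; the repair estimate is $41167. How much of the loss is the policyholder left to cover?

Less the $2200 deductible: $41167 − $2200 = $38967.
The $38646 per-incident cap binds; insurer pays $38646.
The policyholder bears the rest of the original loss: $41167 − $38646 = $2521.

$2521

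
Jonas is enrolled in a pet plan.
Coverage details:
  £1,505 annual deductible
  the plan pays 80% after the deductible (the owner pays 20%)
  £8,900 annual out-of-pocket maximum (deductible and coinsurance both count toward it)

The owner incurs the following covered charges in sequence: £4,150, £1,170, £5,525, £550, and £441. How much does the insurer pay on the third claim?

£4,420

Bill 1, £4,150: deductible takes £1,505, £2,645 remains; coinsurance £2,645 × 20% = £529. Cost to owner: £2,034. OOP to date £2,034. Insurer: £4,150 − £2,034 = £2,116.
Bill 2, £1,170: deductible already satisfied, so owner's share is 20% × £1,170 = £234. Owner owes £234 (running OOP £2,268). Plan pays £1,170 − £234 = £936.
Bill 3, £5,525: deductible already satisfied, so owner's share is 20% × £5,525 = £1,105. Owner pays £1,105; OOP now £3,373. Insurer: £5,525 − £1,105 = £4,420.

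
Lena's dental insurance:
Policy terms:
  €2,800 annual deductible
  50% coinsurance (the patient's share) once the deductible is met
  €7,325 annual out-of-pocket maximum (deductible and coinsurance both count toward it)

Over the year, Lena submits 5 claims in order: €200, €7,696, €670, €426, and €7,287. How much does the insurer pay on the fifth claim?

Claim 1 (€200): entire amount goes to the deductible. Cost to patient: €200. OOP to date €200. Insurer: €200 − €200 = €0.
Claim 2 (€7,696): €2,600 to deductible, leaving €5,096; 50% of €5,096 = €2,548. Cost to patient: €5,148. OOP to date €5,348. Insurer: €7,696 − €5,148 = €2,548.
Claim 3 (€670): deductible already satisfied, so patient's share is 50% × €670 = €335. Patient owes €335 (running OOP €5,683). Plan pays €670 − €335 = €335.
Claim 4 (€426): 50% coinsurance on €426 = €213. Patient pays €213; OOP now €5,896. Plan pays €426 − €213 = €213.
Claim 5 (€7,287): deductible met; 50% of €7,287 = €3,643.50. OOP would hit €9,539.50 > €7,325, so the cap limits the patient to €7,325 − €5,896 = €1,429. Plan pays €7,287 − €1,429 = €5,858.

€5,858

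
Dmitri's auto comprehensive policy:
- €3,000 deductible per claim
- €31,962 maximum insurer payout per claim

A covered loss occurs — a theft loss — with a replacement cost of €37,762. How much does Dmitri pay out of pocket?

€5,800

After the deductible, €37,762 − €3,000 = €34,762 remains.
The €31,962 per-incident cap binds; insurer pays €31,962.
The policyholder bears the rest of the original loss: €37,762 − €31,962 = €5,800.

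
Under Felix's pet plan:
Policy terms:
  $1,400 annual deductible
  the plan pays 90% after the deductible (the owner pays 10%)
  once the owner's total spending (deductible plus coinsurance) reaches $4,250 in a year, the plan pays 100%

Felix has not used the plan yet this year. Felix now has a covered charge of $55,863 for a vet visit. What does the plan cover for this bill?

Nothing has been paid toward the $1,400 deductible, so the first $1,400 of this charge is applied there.
The remaining $54,463 (= $55,863 − $1,400) moves to coinsurance.
Owner's 10% share of $54,463 is $5,446.30.
So the owner owes $1,400 + $5,446.30 = $6,846.30 before any cap.
Adding $6,846.30 to the $0 already spent would give $6,846.30, which exceeds the $4,250 cap; the owner pays just $4,250 − $0 = $4,250.
Insurer pays the balance: $55,863 − $4,250 = $51,613.

$51,613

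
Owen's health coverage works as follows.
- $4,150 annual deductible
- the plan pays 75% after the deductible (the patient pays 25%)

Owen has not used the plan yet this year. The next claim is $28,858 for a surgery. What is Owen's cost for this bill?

The full $4,150 deductible is still open; $4,150 of this bill applies to it.
The remaining $24,708 (= $28,858 − $4,150) moves to coinsurance.
Patient's 25% share of $24,708 is $6,177.
That puts the patient's cost at $4,150 + $6,177 = $10,327.

$10,327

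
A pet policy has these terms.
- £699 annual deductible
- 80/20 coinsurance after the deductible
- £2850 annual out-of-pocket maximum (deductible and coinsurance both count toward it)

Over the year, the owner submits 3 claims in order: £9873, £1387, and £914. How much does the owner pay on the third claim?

£38.80

Bill 1, £9873: deductible takes £699, £9174 remains; 20% of £9174 = £1834.80. Owner owes £2533.80 (running OOP £2533.80).
Bill 2, £1387: deductible met; 20% of £1387 = £277.40. Owner owes £277.40 (running OOP £2811.20).
Bill 3, £914: 20% coinsurance on £914 = £182.80. Adding that to £2811.20 gives £2994, past the £2850 cap; owner pays only £2850 − £2811.20 = £38.80.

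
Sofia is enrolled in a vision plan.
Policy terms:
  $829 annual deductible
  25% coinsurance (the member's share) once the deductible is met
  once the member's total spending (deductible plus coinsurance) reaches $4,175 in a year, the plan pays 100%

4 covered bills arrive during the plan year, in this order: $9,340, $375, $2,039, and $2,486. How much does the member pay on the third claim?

$509.75

Claim 1 — $9,340: $829 finishes the deductible; $8,511 goes to coinsurance; 25% of $8,511 = $2,127.75. Cost to member: $2,956.75. OOP to date $2,956.75.
Claim 2 — $375: deductible already satisfied, so member's share is 25% × $375 = $93.75. Member owes $93.75 (running OOP $3,050.50).
Claim 3 — $2,039: deductible already satisfied, so member's share is 25% × $2,039 = $509.75. Member pays $509.75; OOP now $3,560.25.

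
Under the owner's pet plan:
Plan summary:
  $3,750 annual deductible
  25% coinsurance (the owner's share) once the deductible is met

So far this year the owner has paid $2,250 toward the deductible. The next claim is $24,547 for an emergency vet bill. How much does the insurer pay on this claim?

$17,285.25

$2,250 of the $3,750 deductible is already met, leaving $1,500.
The remaining $23,047 (= $24,547 − $1,500) moves to coinsurance.
Coinsurance: $23,047 × 25% = $5,761.75.
So the owner owes $1,500 + $5,761.75 = $7,261.75.
The plan picks up $24,547 − $7,261.75 = $17,285.25.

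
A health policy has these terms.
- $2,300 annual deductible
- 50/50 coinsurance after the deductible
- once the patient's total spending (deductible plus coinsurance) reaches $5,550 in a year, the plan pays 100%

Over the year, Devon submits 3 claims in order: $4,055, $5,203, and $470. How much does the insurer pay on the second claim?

$2,830.50

Claim 1 ($4,055): deductible takes $2,300, $1,755 remains; coinsurance $1,755 × 50% = $877.50. Cost to patient: $3,177.50. OOP to date $3,177.50. Insurer: $4,055 − $3,177.50 = $877.50.
Claim 2 ($5,203): 50% coinsurance on $5,203 = $2,601.50. OOP would hit $5,779 > $5,550, so the cap limits the patient to $5,550 − $3,177.50 = $2,372.50. Plan pays $5,203 − $2,372.50 = $2,830.50.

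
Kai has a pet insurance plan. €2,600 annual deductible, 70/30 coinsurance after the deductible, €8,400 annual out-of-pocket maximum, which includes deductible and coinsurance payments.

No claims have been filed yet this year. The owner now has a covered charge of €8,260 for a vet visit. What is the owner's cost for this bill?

€4,298

The full €2,600 deductible is still open; €2,600 of this bill applies to it.
The remaining €5,660 (= €8,260 − €2,600) moves to coinsurance.
Owner's 30% share of €5,660 is €1,698.
Owner responsibility before any cap: €2,600 + €1,698 = €4,298.
Cumulative spending €0 + €4,298 = €4,298 stays under the €8,400 maximum.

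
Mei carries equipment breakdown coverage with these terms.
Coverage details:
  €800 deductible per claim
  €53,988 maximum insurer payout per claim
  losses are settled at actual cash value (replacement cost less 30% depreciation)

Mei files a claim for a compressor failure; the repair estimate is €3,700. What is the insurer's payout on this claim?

Depreciate 30%: the covered value is €3,700 × 0.7 = €2,590.
Less the €800 deductible: €2,590 − €800 = €1,790.
That's under the €53,988 cap, so the insurer reimburses the full €1,790.

€1,790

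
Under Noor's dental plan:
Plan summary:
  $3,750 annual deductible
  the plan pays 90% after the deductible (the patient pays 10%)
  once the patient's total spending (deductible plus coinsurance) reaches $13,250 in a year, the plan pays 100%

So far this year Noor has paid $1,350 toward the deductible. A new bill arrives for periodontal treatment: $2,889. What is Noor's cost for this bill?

$1,350 of the $3,750 deductible is already met, leaving $2,400.
After the $2,400 deductible portion, $2,889 − $2,400 = $489 is subject to coinsurance.
Patient's 10% share of $489 is $48.90.
So the patient owes $2,400 + $48.90 = $2,448.90 before any cap.
Year-to-date out-of-pocket becomes $1,350 + $2,448.90 = $3,798.90, still under the $13,250 maximum, so no cap applies.

$2,448.90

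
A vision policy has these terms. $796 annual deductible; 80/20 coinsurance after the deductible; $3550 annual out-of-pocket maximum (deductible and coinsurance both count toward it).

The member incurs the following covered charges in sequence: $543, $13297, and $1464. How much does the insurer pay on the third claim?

Claim 1 ($543): fully absorbed by the deductible. Member owes $543 (running OOP $543). Plan pays $543 − $543 = $0.
Claim 2 ($13297): deductible takes $253, $13044 remains; 20% of $13044 = $2608.80. Member owes $2861.80 (running OOP $3404.80). Insurer: $13297 − $2861.80 = $10435.20.
Claim 3 ($1464): 20% coinsurance on $1464 = $292.80. That would push OOP to $3697.60, over the $3550 cap, so member pays $3550 − $3404.80 = $145.20. Insurer: $1464 − $145.20 = $1318.80.

$1318.80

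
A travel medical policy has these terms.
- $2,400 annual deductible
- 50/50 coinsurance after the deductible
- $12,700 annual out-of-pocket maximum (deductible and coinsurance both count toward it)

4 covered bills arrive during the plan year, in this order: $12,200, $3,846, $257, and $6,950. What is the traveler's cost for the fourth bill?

$3,348.50

Claim 1 ($12,200): $2,400 finishes the deductible; $9,800 goes to coinsurance; traveler's 50% is $4,900. Cost to traveler: $7,300. OOP to date $7,300.
Claim 2 ($3,846): deductible already satisfied, so traveler's share is 50% × $3,846 = $1,923. Cost to traveler: $1,923. OOP to date $9,223.
Claim 3 ($257): 50% coinsurance on $257 = $128.50. Traveler pays $128.50; OOP now $9,351.50.
Claim 4 ($6,950): 50% coinsurance on $6,950 = $3,475. OOP would hit $12,826.50 > $12,700, so the cap limits the traveler to $12,700 − $9,351.50 = $3,348.50.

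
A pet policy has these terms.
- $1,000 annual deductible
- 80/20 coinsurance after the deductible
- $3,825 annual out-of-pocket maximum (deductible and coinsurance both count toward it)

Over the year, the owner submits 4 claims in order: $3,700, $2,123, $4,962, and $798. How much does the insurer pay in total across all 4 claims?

#1 ($3,700): deductible takes $1,000, $2,700 remains; 20% of $2,700 = $540. Owner owes $1,540 (running OOP $1,540). Plan pays $3,700 − $1,540 = $2,160.
#2 ($2,123): 20% coinsurance on $2,123 = $424.60. Cost to owner: $424.60. OOP to date $1,964.60. Plan pays $2,123 − $424.60 = $1,698.40.
#3 ($4,962): deductible already satisfied, so owner's share is 20% × $4,962 = $992.40. Owner owes $992.40 (running OOP $2,957). Plan pays $4,962 − $992.40 = $3,969.60.
#4 ($798): deductible met; 20% of $798 = $159.60. Cost to owner: $159.60. OOP to date $3,116.60. Insurer: $798 − $159.60 = $638.40.
Insurer total: $2,160 + $1,698.40 + $3,969.60 + $638.40 = $8,466.40.

$8,466.40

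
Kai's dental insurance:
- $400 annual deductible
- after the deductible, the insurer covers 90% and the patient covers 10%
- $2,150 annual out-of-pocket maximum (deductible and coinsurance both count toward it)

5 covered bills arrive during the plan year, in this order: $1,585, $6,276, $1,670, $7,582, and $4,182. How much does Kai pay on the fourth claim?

$758.20

Bill 1, $1,585: $400 finishes the deductible; $1,185 goes to coinsurance; coinsurance $1,185 × 10% = $118.50. Patient owes $518.50 (running OOP $518.50).
Bill 2, $6,276: deductible met; 10% of $6,276 = $627.60. Patient owes $627.60 (running OOP $1,146.10).
Bill 3, $1,670: deductible already satisfied, so patient's share is 10% × $1,670 = $167. Patient owes $167 (running OOP $1,313.10).
Bill 4, $7,582: deductible already satisfied, so patient's share is 10% × $7,582 = $758.20. Patient pays $758.20; OOP now $2,071.30.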